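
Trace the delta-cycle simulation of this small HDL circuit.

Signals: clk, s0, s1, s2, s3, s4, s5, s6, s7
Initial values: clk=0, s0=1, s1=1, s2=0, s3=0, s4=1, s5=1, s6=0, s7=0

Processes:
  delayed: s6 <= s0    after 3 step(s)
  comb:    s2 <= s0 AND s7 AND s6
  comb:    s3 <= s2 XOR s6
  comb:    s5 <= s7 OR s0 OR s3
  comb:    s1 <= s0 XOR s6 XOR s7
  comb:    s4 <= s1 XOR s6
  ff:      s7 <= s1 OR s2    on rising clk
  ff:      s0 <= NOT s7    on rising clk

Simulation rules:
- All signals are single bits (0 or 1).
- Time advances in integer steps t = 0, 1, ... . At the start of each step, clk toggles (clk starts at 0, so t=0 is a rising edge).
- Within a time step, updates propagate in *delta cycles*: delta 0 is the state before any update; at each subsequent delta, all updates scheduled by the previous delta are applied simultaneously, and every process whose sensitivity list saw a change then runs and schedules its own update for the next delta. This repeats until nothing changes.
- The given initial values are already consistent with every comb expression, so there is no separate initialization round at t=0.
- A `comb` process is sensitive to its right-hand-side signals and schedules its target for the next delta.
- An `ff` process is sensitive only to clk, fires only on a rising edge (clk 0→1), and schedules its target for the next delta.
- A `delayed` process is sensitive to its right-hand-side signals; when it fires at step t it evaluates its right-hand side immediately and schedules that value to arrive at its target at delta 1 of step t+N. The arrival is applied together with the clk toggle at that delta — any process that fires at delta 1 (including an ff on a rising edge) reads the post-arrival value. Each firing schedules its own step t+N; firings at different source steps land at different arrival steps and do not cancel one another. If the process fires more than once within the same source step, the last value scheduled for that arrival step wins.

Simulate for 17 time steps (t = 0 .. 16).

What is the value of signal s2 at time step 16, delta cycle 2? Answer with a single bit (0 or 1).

t0.Δ0 clk=0 s1=1 s3=0 s6=0 s2=0 s0=1 s4=1 s5=1 s7=0
t0.Δ1 clk=1 s1=1 s3=0 s6=0 s2=0 s0=1 s4=1 s5=1 s7=0
t0.Δ2 clk=1 s1=1 s3=0 s6=0 s2=0 s0=1 s4=1 s5=1 s7=1
t0.Δ3 clk=1 s1=0 s3=0 s6=0 s2=0 s0=1 s4=1 s5=1 s7=1
t0.Δ4 clk=1 s1=0 s3=0 s6=0 s2=0 s0=1 s4=0 s5=1 s7=1
t1.Δ0 clk=1 s1=0 s3=0 s6=0 s2=0 s0=1 s4=0 s5=1 s7=1
t1.Δ1 clk=0 s1=0 s3=0 s6=0 s2=0 s0=1 s4=0 s5=1 s7=1
t2.Δ0 clk=0 s1=0 s3=0 s6=0 s2=0 s0=1 s4=0 s5=1 s7=1
t2.Δ1 clk=1 s1=0 s3=0 s6=0 s2=0 s0=1 s4=0 s5=1 s7=1
t2.Δ2 clk=1 s1=0 s3=0 s6=0 s2=0 s0=0 s4=0 s5=1 s7=0
t2.Δ3 clk=1 s1=0 s3=0 s6=0 s2=0 s0=0 s4=0 s5=0 s7=0
t3.Δ0 clk=1 s1=0 s3=0 s6=0 s2=0 s0=0 s4=0 s5=0 s7=0
t3.Δ1 clk=0 s1=0 s3=0 s6=0 s2=0 s0=0 s4=0 s5=0 s7=0
t4.Δ0 clk=0 s1=0 s3=0 s6=0 s2=0 s0=0 s4=0 s5=0 s7=0
t4.Δ1 clk=1 s1=0 s3=0 s6=0 s2=0 s0=0 s4=0 s5=0 s7=0
t4.Δ2 clk=1 s1=0 s3=0 s6=0 s2=0 s0=1 s4=0 s5=0 s7=0
t4.Δ3 clk=1 s1=1 s3=0 s6=0 s2=0 s0=1 s4=0 s5=1 s7=0
t4.Δ4 clk=1 s1=1 s3=0 s6=0 s2=0 s0=1 s4=1 s5=1 s7=0
t5.Δ0 clk=1 s1=1 s3=0 s6=0 s2=0 s0=1 s4=1 s5=1 s7=0
t5.Δ1 clk=0 s1=1 s3=0 s6=0 s2=0 s0=1 s4=1 s5=1 s7=0
t6.Δ0 clk=0 s1=1 s3=0 s6=0 s2=0 s0=1 s4=1 s5=1 s7=0
t6.Δ1 clk=1 s1=1 s3=0 s6=0 s2=0 s0=1 s4=1 s5=1 s7=0
t6.Δ2 clk=1 s1=1 s3=0 s6=0 s2=0 s0=1 s4=1 s5=1 s7=1
t6.Δ3 clk=1 s1=0 s3=0 s6=0 s2=0 s0=1 s4=1 s5=1 s7=1
t6.Δ4 clk=1 s1=0 s3=0 s6=0 s2=0 s0=1 s4=0 s5=1 s7=1
t7.Δ0 clk=1 s1=0 s3=0 s6=0 s2=0 s0=1 s4=0 s5=1 s7=1
t7.Δ1 clk=0 s1=0 s3=0 s6=1 s2=0 s0=1 s4=0 s5=1 s7=1
t7.Δ2 clk=0 s1=1 s3=1 s6=1 s2=1 s0=1 s4=1 s5=1 s7=1
t7.Δ3 clk=0 s1=1 s3=0 s6=1 s2=1 s0=1 s4=0 s5=1 s7=1
t8.Δ0 clk=0 s1=1 s3=0 s6=1 s2=1 s0=1 s4=0 s5=1 s7=1
t8.Δ1 clk=1 s1=1 s3=0 s6=1 s2=1 s0=1 s4=0 s5=1 s7=1
t8.Δ2 clk=1 s1=1 s3=0 s6=1 s2=1 s0=0 s4=0 s5=1 s7=1
t8.Δ3 clk=1 s1=0 s3=0 s6=1 s2=0 s0=0 s4=0 s5=1 s7=1
t8.Δ4 clk=1 s1=0 s3=1 s6=1 s2=0 s0=0 s4=1 s5=1 s7=1
t9.Δ0 clk=1 s1=0 s3=1 s6=1 s2=0 s0=0 s4=1 s5=1 s7=1
t9.Δ1 clk=0 s1=0 s3=1 s6=1 s2=0 s0=0 s4=1 s5=1 s7=1
t10.Δ0 clk=0 s1=0 s3=1 s6=1 s2=0 s0=0 s4=1 s5=1 s7=1
t10.Δ1 clk=1 s1=0 s3=1 s6=1 s2=0 s0=0 s4=1 s5=1 s7=1
t10.Δ2 clk=1 s1=0 s3=1 s6=1 s2=0 s0=0 s4=1 s5=1 s7=0
t10.Δ3 clk=1 s1=1 s3=1 s6=1 s2=0 s0=0 s4=1 s5=1 s7=0
t10.Δ4 clk=1 s1=1 s3=1 s6=1 s2=0 s0=0 s4=0 s5=1 s7=0
t11.Δ0 clk=1 s1=1 s3=1 s6=1 s2=0 s0=0 s4=0 s5=1 s7=0
t11.Δ1 clk=0 s1=1 s3=1 s6=0 s2=0 s0=0 s4=0 s5=1 s7=0
t11.Δ2 clk=0 s1=0 s3=0 s6=0 s2=0 s0=0 s4=1 s5=1 s7=0
t11.Δ3 clk=0 s1=0 s3=0 s6=0 s2=0 s0=0 s4=0 s5=0 s7=0
t12.Δ0 clk=0 s1=0 s3=0 s6=0 s2=0 s0=0 s4=0 s5=0 s7=0
t12.Δ1 clk=1 s1=0 s3=0 s6=0 s2=0 s0=0 s4=0 s5=0 s7=0
t12.Δ2 clk=1 s1=0 s3=0 s6=0 s2=0 s0=1 s4=0 s5=0 s7=0
t12.Δ3 clk=1 s1=1 s3=0 s6=0 s2=0 s0=1 s4=0 s5=1 s7=0
t12.Δ4 clk=1 s1=1 s3=0 s6=0 s2=0 s0=1 s4=1 s5=1 s7=0
t13.Δ0 clk=1 s1=1 s3=0 s6=0 s2=0 s0=1 s4=1 s5=1 s7=0
t13.Δ1 clk=0 s1=1 s3=0 s6=0 s2=0 s0=1 s4=1 s5=1 s7=0
t14.Δ0 clk=0 s1=1 s3=0 s6=0 s2=0 s0=1 s4=1 s5=1 s7=0
t14.Δ1 clk=1 s1=1 s3=0 s6=0 s2=0 s0=1 s4=1 s5=1 s7=0
t14.Δ2 clk=1 s1=1 s3=0 s6=0 s2=0 s0=1 s4=1 s5=1 s7=1
t14.Δ3 clk=1 s1=0 s3=0 s6=0 s2=0 s0=1 s4=1 s5=1 s7=1
t14.Δ4 clk=1 s1=0 s3=0 s6=0 s2=0 s0=1 s4=0 s5=1 s7=1
t15.Δ0 clk=1 s1=0 s3=0 s6=0 s2=0 s0=1 s4=0 s5=1 s7=1
t15.Δ1 clk=0 s1=0 s3=0 s6=1 s2=0 s0=1 s4=0 s5=1 s7=1
t15.Δ2 clk=0 s1=1 s3=1 s6=1 s2=1 s0=1 s4=1 s5=1 s7=1
t15.Δ3 clk=0 s1=1 s3=0 s6=1 s2=1 s0=1 s4=0 s5=1 s7=1
t16.Δ0 clk=0 s1=1 s3=0 s6=1 s2=1 s0=1 s4=0 s5=1 s7=1
t16.Δ1 clk=1 s1=1 s3=0 s6=1 s2=1 s0=1 s4=0 s5=1 s7=1
t16.Δ2 clk=1 s1=1 s3=0 s6=1 s2=1 s0=0 s4=0 s5=1 s7=1
t16.Δ3 clk=1 s1=0 s3=0 s6=1 s2=0 s0=0 s4=0 s5=1 s7=1
t16.Δ4 clk=1 s1=0 s3=1 s6=1 s2=0 s0=0 s4=1 s5=1 s7=1

1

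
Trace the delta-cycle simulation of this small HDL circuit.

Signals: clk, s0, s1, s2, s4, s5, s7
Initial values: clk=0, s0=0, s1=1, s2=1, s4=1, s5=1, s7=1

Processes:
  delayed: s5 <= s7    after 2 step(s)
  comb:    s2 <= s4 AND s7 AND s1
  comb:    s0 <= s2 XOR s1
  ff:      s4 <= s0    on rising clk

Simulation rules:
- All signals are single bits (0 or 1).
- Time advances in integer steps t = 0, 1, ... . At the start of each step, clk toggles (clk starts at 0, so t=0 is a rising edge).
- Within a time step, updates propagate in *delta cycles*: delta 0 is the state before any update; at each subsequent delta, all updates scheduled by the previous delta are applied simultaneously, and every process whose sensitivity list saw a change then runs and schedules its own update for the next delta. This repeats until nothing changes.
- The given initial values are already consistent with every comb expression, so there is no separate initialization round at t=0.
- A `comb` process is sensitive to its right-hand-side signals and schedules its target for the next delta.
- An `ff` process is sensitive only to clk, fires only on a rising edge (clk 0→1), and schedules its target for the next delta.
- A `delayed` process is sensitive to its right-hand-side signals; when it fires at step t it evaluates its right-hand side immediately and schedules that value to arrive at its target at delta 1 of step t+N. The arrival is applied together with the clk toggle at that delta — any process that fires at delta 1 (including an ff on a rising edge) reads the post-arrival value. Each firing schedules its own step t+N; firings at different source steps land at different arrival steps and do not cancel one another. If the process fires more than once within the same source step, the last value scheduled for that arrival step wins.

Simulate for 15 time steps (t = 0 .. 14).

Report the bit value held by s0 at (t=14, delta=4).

0

t=0 Δ0: s1=1 s0=0 clk=0 s2=1 s4=1 s5=1 s7=1
  Δ1: clk:0→1
  Δ2: s4:1→0
  Δ3: s2:1→0
  Δ4: s0:0→1
  (4Δ to stable)
t=1 Δ0: s1=1 s0=1 clk=1 s2=0 s4=0 s5=1 s7=1
  Δ1: clk:1→0
  (1Δ to stable)
t=2 Δ0: s1=1 s0=1 clk=0 s2=0 s4=0 s5=1 s7=1
  Δ1: clk:0→1
  Δ2: s4:0→1
  Δ3: s2:0→1
  Δ4: s0:1→0
  (4Δ to stable)
t=3 Δ0: s1=1 s0=0 clk=1 s2=1 s4=1 s5=1 s7=1
  Δ1: clk:1→0
  (1Δ to stable)
t=4 Δ0: s1=1 s0=0 clk=0 s2=1 s4=1 s5=1 s7=1
  Δ1: clk:0→1
  Δ2: s4:1→0
  Δ3: s2:1→0
  Δ4: s0:0→1
  (4Δ to stable)
t=5 Δ0: s1=1 s0=1 clk=1 s2=0 s4=0 s5=1 s7=1
  Δ1: clk:1→0
  (1Δ to stable)
t=6 Δ0: s1=1 s0=1 clk=0 s2=0 s4=0 s5=1 s7=1
  Δ1: clk:0→1
  Δ2: s4:0→1
  Δ3: s2:0→1
  Δ4: s0:1→0
  (4Δ to stable)
t=7 Δ0: s1=1 s0=0 clk=1 s2=1 s4=1 s5=1 s7=1
  Δ1: clk:1→0
  (1Δ to stable)
t=8 Δ0: s1=1 s0=0 clk=0 s2=1 s4=1 s5=1 s7=1
  Δ1: clk:0→1
  Δ2: s4:1→0
  Δ3: s2:1→0
  Δ4: s0:0→1
  (4Δ to stable)
t=9 Δ0: s1=1 s0=1 clk=1 s2=0 s4=0 s5=1 s7=1
  Δ1: clk:1→0
  (1Δ to stable)
t=10 Δ0: s1=1 s0=1 clk=0 s2=0 s4=0 s5=1 s7=1
  Δ1: clk:0→1
  Δ2: s4:0→1
  Δ3: s2:0→1
  Δ4: s0:1→0
  (4Δ to stable)
t=11 Δ0: s1=1 s0=0 clk=1 s2=1 s4=1 s5=1 s7=1
  Δ1: clk:1→0
  (1Δ to stable)
t=12 Δ0: s1=1 s0=0 clk=0 s2=1 s4=1 s5=1 s7=1
  Δ1: clk:0→1
  Δ2: s4:1→0
  Δ3: s2:1→0
  Δ4: s0:0→1
  (4Δ to stable)
t=13 Δ0: s1=1 s0=1 clk=1 s2=0 s4=0 s5=1 s7=1
  Δ1: clk:1→0
  (1Δ to stable)
t=14 Δ0: s1=1 s0=1 clk=0 s2=0 s4=0 s5=1 s7=1
  Δ1: clk:0→1
  Δ2: s4:0→1
  Δ3: s2:0→1
  Δ4: s0:1→0
  (4Δ to stable)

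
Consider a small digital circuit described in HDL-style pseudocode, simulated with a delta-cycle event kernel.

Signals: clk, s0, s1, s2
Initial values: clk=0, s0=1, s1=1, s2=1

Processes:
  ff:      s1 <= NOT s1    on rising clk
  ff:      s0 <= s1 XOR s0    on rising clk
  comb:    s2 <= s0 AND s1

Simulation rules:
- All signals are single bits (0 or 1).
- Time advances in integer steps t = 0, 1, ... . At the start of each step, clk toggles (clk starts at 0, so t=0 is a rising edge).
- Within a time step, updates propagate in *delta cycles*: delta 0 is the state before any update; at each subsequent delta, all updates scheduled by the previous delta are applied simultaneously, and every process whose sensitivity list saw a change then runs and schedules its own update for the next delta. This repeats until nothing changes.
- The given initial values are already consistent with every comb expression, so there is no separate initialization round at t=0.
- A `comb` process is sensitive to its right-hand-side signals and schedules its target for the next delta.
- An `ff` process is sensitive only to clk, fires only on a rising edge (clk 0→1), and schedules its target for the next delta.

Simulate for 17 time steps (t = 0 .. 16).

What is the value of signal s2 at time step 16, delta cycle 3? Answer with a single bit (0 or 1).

t0.Δ0 clk=0 s1=1 s0=1 s2=1
t0.Δ1 clk=1 s1=1 s0=1 s2=1
t0.Δ2 clk=1 s1=0 s0=0 s2=1
t0.Δ3 clk=1 s1=0 s0=0 s2=0
t1.Δ0 clk=1 s1=0 s0=0 s2=0
t1.Δ1 clk=0 s1=0 s0=0 s2=0
t2.Δ0 clk=0 s1=0 s0=0 s2=0
t2.Δ1 clk=1 s1=0 s0=0 s2=0
t2.Δ2 clk=1 s1=1 s0=0 s2=0
t3.Δ0 clk=1 s1=1 s0=0 s2=0
t3.Δ1 clk=0 s1=1 s0=0 s2=0
t4.Δ0 clk=0 s1=1 s0=0 s2=0
t4.Δ1 clk=1 s1=1 s0=0 s2=0
t4.Δ2 clk=1 s1=0 s0=1 s2=0
t5.Δ0 clk=1 s1=0 s0=1 s2=0
t5.Δ1 clk=0 s1=0 s0=1 s2=0
t6.Δ0 clk=0 s1=0 s0=1 s2=0
t6.Δ1 clk=1 s1=0 s0=1 s2=0
t6.Δ2 clk=1 s1=1 s0=1 s2=0
t6.Δ3 clk=1 s1=1 s0=1 s2=1
t7.Δ0 clk=1 s1=1 s0=1 s2=1
t7.Δ1 clk=0 s1=1 s0=1 s2=1
t8.Δ0 clk=0 s1=1 s0=1 s2=1
t8.Δ1 clk=1 s1=1 s0=1 s2=1
t8.Δ2 clk=1 s1=0 s0=0 s2=1
t8.Δ3 clk=1 s1=0 s0=0 s2=0
t9.Δ0 clk=1 s1=0 s0=0 s2=0
t9.Δ1 clk=0 s1=0 s0=0 s2=0
t10.Δ0 clk=0 s1=0 s0=0 s2=0
t10.Δ1 clk=1 s1=0 s0=0 s2=0
t10.Δ2 clk=1 s1=1 s0=0 s2=0
t11.Δ0 clk=1 s1=1 s0=0 s2=0
t11.Δ1 clk=0 s1=1 s0=0 s2=0
t12.Δ0 clk=0 s1=1 s0=0 s2=0
t12.Δ1 clk=1 s1=1 s0=0 s2=0
t12.Δ2 clk=1 s1=0 s0=1 s2=0
t13.Δ0 clk=1 s1=0 s0=1 s2=0
t13.Δ1 clk=0 s1=0 s0=1 s2=0
t14.Δ0 clk=0 s1=0 s0=1 s2=0
t14.Δ1 clk=1 s1=0 s0=1 s2=0
t14.Δ2 clk=1 s1=1 s0=1 s2=0
t14.Δ3 clk=1 s1=1 s0=1 s2=1
t15.Δ0 clk=1 s1=1 s0=1 s2=1
t15.Δ1 clk=0 s1=1 s0=1 s2=1
t16.Δ0 clk=0 s1=1 s0=1 s2=1
t16.Δ1 clk=1 s1=1 s0=1 s2=1
t16.Δ2 clk=1 s1=0 s0=0 s2=1
t16.Δ3 clk=1 s1=0 s0=0 s2=0

0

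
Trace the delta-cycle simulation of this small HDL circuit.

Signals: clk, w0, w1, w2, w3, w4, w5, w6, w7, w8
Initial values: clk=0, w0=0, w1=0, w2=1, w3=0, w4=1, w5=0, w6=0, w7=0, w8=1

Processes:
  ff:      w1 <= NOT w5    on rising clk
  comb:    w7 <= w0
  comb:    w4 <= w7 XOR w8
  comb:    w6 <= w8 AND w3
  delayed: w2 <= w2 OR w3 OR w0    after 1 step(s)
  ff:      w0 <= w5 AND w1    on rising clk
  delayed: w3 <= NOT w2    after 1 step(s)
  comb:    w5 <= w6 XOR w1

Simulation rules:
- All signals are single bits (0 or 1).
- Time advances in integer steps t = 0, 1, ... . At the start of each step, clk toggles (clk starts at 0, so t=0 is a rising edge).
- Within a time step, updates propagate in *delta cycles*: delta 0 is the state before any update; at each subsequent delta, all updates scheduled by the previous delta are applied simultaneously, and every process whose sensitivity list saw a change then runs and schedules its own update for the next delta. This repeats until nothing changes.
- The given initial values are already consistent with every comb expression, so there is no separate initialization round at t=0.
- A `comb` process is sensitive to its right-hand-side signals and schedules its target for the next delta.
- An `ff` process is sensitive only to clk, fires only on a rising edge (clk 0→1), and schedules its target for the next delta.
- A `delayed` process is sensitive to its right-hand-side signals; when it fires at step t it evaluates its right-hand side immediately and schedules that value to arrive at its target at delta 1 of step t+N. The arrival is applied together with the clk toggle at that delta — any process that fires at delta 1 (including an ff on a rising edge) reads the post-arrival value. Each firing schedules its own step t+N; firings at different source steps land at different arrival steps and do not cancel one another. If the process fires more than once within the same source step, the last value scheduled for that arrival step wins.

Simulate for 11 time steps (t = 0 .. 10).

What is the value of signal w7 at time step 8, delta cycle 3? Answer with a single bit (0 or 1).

t0.Δ0 w7=0 w0=0 w3=0 clk=0 w5=0 w6=0 w2=1 w4=1 w1=0 w8=1
t0.Δ1 w7=0 w0=0 w3=0 clk=1 w5=0 w6=0 w2=1 w4=1 w1=0 w8=1
t0.Δ2 w7=0 w0=0 w3=0 clk=1 w5=0 w6=0 w2=1 w4=1 w1=1 w8=1
t0.Δ3 w7=0 w0=0 w3=0 clk=1 w5=1 w6=0 w2=1 w4=1 w1=1 w8=1
t1.Δ0 w7=0 w0=0 w3=0 clk=1 w5=1 w6=0 w2=1 w4=1 w1=1 w8=1
t1.Δ1 w7=0 w0=0 w3=0 clk=0 w5=1 w6=0 w2=1 w4=1 w1=1 w8=1
t2.Δ0 w7=0 w0=0 w3=0 clk=0 w5=1 w6=0 w2=1 w4=1 w1=1 w8=1
t2.Δ1 w7=0 w0=0 w3=0 clk=1 w5=1 w6=0 w2=1 w4=1 w1=1 w8=1
t2.Δ2 w7=0 w0=1 w3=0 clk=1 w5=1 w6=0 w2=1 w4=1 w1=0 w8=1
t2.Δ3 w7=1 w0=1 w3=0 clk=1 w5=0 w6=0 w2=1 w4=1 w1=0 w8=1
t2.Δ4 w7=1 w0=1 w3=0 clk=1 w5=0 w6=0 w2=1 w4=0 w1=0 w8=1
t3.Δ0 w7=1 w0=1 w3=0 clk=1 w5=0 w6=0 w2=1 w4=0 w1=0 w8=1
t3.Δ1 w7=1 w0=1 w3=0 clk=0 w5=0 w6=0 w2=1 w4=0 w1=0 w8=1
t4.Δ0 w7=1 w0=1 w3=0 clk=0 w5=0 w6=0 w2=1 w4=0 w1=0 w8=1
t4.Δ1 w7=1 w0=1 w3=0 clk=1 w5=0 w6=0 w2=1 w4=0 w1=0 w8=1
t4.Δ2 w7=1 w0=0 w3=0 clk=1 w5=0 w6=0 w2=1 w4=0 w1=1 w8=1
t4.Δ3 w7=0 w0=0 w3=0 clk=1 w5=1 w6=0 w2=1 w4=0 w1=1 w8=1
t4.Δ4 w7=0 w0=0 w3=0 clk=1 w5=1 w6=0 w2=1 w4=1 w1=1 w8=1
t5.Δ0 w7=0 w0=0 w3=0 clk=1 w5=1 w6=0 w2=1 w4=1 w1=1 w8=1
t5.Δ1 w7=0 w0=0 w3=0 clk=0 w5=1 w6=0 w2=1 w4=1 w1=1 w8=1
t6.Δ0 w7=0 w0=0 w3=0 clk=0 w5=1 w6=0 w2=1 w4=1 w1=1 w8=1
t6.Δ1 w7=0 w0=0 w3=0 clk=1 w5=1 w6=0 w2=1 w4=1 w1=1 w8=1
t6.Δ2 w7=0 w0=1 w3=0 clk=1 w5=1 w6=0 w2=1 w4=1 w1=0 w8=1
t6.Δ3 w7=1 w0=1 w3=0 clk=1 w5=0 w6=0 w2=1 w4=1 w1=0 w8=1
t6.Δ4 w7=1 w0=1 w3=0 clk=1 w5=0 w6=0 w2=1 w4=0 w1=0 w8=1
t7.Δ0 w7=1 w0=1 w3=0 clk=1 w5=0 w6=0 w2=1 w4=0 w1=0 w8=1
t7.Δ1 w7=1 w0=1 w3=0 clk=0 w5=0 w6=0 w2=1 w4=0 w1=0 w8=1
t8.Δ0 w7=1 w0=1 w3=0 clk=0 w5=0 w6=0 w2=1 w4=0 w1=0 w8=1
t8.Δ1 w7=1 w0=1 w3=0 clk=1 w5=0 w6=0 w2=1 w4=0 w1=0 w8=1
t8.Δ2 w7=1 w0=0 w3=0 clk=1 w5=0 w6=0 w2=1 w4=0 w1=1 w8=1
t8.Δ3 w7=0 w0=0 w3=0 clk=1 w5=1 w6=0 w2=1 w4=0 w1=1 w8=1
t8.Δ4 w7=0 w0=0 w3=0 clk=1 w5=1 w6=0 w2=1 w4=1 w1=1 w8=1
t9.Δ0 w7=0 w0=0 w3=0 clk=1 w5=1 w6=0 w2=1 w4=1 w1=1 w8=1
t9.Δ1 w7=0 w0=0 w3=0 clk=0 w5=1 w6=0 w2=1 w4=1 w1=1 w8=1
t10.Δ0 w7=0 w0=0 w3=0 clk=0 w5=1 w6=0 w2=1 w4=1 w1=1 w8=1
t10.Δ1 w7=0 w0=0 w3=0 clk=1 w5=1 w6=0 w2=1 w4=1 w1=1 w8=1
t10.Δ2 w7=0 w0=1 w3=0 clk=1 w5=1 w6=0 w2=1 w4=1 w1=0 w8=1
t10.Δ3 w7=1 w0=1 w3=0 clk=1 w5=0 w6=0 w2=1 w4=1 w1=0 w8=1
t10.Δ4 w7=1 w0=1 w3=0 clk=1 w5=0 w6=0 w2=1 w4=0 w1=0 w8=1

0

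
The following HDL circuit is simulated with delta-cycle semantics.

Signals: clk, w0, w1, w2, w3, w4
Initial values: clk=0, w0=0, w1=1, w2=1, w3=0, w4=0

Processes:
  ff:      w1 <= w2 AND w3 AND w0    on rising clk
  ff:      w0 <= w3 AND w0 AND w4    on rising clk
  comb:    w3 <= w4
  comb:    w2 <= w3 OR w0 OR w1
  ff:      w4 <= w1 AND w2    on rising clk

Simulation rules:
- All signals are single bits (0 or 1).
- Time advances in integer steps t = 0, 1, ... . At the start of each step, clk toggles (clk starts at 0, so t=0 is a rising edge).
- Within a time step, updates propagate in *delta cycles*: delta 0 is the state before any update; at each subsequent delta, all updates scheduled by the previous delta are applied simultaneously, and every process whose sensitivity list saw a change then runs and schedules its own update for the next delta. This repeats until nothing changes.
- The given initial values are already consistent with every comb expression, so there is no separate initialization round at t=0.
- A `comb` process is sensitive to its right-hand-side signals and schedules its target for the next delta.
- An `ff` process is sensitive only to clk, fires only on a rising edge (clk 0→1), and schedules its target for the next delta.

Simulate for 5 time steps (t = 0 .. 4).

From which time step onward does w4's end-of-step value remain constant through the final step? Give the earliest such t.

2

t0.Δ0 w1=1 w2=1 w4=0 w0=0 clk=0 w3=0
t0.Δ1 w1=1 w2=1 w4=0 w0=0 clk=1 w3=0
t0.Δ2 w1=0 w2=1 w4=1 w0=0 clk=1 w3=0
t0.Δ3 w1=0 w2=0 w4=1 w0=0 clk=1 w3=1
t0.Δ4 w1=0 w2=1 w4=1 w0=0 clk=1 w3=1
t1.Δ0 w1=0 w2=1 w4=1 w0=0 clk=1 w3=1
t1.Δ1 w1=0 w2=1 w4=1 w0=0 clk=0 w3=1
t2.Δ0 w1=0 w2=1 w4=1 w0=0 clk=0 w3=1
t2.Δ1 w1=0 w2=1 w4=1 w0=0 clk=1 w3=1
t2.Δ2 w1=0 w2=1 w4=0 w0=0 clk=1 w3=1
t2.Δ3 w1=0 w2=1 w4=0 w0=0 clk=1 w3=0
t2.Δ4 w1=0 w2=0 w4=0 w0=0 clk=1 w3=0
t3.Δ0 w1=0 w2=0 w4=0 w0=0 clk=1 w3=0
t3.Δ1 w1=0 w2=0 w4=0 w0=0 clk=0 w3=0
t4.Δ0 w1=0 w2=0 w4=0 w0=0 clk=0 w3=0
t4.Δ1 w1=0 w2=0 w4=0 w0=0 clk=1 w3=0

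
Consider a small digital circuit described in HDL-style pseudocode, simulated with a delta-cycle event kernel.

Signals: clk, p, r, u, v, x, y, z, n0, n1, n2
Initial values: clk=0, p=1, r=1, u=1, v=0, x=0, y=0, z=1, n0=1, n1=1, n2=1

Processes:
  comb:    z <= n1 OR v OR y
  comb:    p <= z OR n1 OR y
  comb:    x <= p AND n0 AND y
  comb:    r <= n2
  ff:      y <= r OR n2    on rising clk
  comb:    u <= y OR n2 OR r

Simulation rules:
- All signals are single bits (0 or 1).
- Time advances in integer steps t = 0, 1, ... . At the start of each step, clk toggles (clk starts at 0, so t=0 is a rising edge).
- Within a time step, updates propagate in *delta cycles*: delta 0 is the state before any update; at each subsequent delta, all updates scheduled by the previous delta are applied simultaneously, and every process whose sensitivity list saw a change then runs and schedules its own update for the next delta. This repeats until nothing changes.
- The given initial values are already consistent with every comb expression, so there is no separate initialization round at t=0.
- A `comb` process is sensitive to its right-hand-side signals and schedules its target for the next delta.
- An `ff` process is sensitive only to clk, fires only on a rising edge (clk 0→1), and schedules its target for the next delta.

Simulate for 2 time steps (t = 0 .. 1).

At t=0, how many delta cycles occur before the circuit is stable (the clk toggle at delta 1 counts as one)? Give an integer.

t0.Δ0 u=1 y=0 z=1 n0=1 p=1 v=0 x=0 n2=1 n1=1 r=1 clk=0
t0.Δ1 u=1 y=0 z=1 n0=1 p=1 v=0 x=0 n2=1 n1=1 r=1 clk=1
t0.Δ2 u=1 y=1 z=1 n0=1 p=1 v=0 x=0 n2=1 n1=1 r=1 clk=1
t0.Δ3 u=1 y=1 z=1 n0=1 p=1 v=0 x=1 n2=1 n1=1 r=1 clk=1
t1.Δ0 u=1 y=1 z=1 n0=1 p=1 v=0 x=1 n2=1 n1=1 r=1 clk=1
t1.Δ1 u=1 y=1 z=1 n0=1 p=1 v=0 x=1 n2=1 n1=1 r=1 clk=0

3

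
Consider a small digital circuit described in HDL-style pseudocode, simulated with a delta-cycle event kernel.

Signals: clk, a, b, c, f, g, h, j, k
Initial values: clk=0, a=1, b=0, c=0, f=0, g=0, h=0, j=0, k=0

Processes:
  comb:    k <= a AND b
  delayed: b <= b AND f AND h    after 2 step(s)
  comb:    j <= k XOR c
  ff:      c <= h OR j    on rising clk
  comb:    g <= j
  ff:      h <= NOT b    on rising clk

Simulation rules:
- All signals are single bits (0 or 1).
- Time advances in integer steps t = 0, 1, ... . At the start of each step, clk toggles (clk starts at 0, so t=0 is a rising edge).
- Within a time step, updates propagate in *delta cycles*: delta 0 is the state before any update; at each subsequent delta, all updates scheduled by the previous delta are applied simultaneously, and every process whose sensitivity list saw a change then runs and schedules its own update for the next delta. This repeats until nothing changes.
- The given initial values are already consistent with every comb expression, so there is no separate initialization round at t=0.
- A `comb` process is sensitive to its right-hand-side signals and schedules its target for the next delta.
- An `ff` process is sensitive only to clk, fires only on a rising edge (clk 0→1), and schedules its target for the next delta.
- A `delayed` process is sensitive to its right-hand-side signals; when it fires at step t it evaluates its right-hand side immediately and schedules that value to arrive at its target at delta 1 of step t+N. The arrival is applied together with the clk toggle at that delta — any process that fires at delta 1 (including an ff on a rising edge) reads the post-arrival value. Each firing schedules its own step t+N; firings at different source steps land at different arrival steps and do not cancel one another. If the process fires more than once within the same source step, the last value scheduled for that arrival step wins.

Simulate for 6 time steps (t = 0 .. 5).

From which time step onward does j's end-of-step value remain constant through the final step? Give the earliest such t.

[bits: a,g,f,j,clk,k,b,h,c]
t=0: Δ0=100000000 Δ1=100010000 Δ2=100010010 | 2Δ
t=1: Δ0=100010010 Δ1=100000010 | 1Δ
t=2: Δ0=100000010 Δ1=100010010 Δ2=100010011 Δ3=100110011 Δ4=110110011 | 4Δ
t=3: Δ0=110110011 Δ1=110100011 | 1Δ
t=4: Δ0=110100011 Δ1=110110011 | 1Δ
t=5: Δ0=110110011 Δ1=110100011 | 1Δ

2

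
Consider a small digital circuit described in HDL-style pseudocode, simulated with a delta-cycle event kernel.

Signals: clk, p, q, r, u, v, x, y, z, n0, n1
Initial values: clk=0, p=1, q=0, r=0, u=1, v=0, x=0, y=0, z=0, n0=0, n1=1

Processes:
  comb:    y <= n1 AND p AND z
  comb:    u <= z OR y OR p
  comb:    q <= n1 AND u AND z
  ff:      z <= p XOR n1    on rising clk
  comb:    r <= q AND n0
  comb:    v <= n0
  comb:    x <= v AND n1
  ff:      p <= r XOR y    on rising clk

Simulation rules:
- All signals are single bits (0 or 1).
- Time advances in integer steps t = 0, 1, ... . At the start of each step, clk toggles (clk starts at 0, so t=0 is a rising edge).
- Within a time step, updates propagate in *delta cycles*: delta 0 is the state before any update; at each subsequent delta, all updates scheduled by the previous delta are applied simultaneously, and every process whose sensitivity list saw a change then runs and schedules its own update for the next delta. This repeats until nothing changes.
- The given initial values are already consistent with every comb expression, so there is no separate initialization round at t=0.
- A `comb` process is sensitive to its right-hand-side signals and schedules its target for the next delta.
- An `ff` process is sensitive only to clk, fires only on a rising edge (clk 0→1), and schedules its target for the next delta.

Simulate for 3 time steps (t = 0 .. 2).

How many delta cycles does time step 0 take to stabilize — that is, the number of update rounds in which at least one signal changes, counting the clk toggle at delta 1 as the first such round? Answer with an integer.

[bits: p,y,x,clk,n0,u,n1,z,v,q,r]
t=0: Δ0=10000110000 Δ1=10010110000 Δ2=00010110000 Δ3=00010010000 | 3Δ
t=1: Δ0=00010010000 Δ1=00000010000 | 1Δ
t=2: Δ0=00000010000 Δ1=00010010000 Δ2=00010011000 Δ3=00010111000 Δ4=00010111010 | 4Δ

3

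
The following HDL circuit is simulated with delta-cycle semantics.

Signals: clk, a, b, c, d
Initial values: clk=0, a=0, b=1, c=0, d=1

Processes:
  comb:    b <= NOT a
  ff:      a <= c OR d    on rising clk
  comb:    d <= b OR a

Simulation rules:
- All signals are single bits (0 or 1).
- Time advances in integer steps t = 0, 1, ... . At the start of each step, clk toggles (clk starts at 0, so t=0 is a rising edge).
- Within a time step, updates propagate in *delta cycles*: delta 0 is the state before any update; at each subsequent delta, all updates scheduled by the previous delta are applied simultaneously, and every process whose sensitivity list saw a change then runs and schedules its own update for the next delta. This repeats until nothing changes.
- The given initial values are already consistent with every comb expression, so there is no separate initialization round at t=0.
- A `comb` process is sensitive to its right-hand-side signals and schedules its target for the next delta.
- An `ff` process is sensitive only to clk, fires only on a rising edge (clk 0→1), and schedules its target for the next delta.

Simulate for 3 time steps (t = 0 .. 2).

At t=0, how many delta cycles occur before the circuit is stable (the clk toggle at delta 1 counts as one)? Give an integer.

3

[bits: d,b,c,clk,a]
t=0: Δ0=11000 Δ1=11010 Δ2=11011 Δ3=10011 | 3Δ
t=1: Δ0=10011 Δ1=10001 | 1Δ
t=2: Δ0=10001 Δ1=10011 | 1Δ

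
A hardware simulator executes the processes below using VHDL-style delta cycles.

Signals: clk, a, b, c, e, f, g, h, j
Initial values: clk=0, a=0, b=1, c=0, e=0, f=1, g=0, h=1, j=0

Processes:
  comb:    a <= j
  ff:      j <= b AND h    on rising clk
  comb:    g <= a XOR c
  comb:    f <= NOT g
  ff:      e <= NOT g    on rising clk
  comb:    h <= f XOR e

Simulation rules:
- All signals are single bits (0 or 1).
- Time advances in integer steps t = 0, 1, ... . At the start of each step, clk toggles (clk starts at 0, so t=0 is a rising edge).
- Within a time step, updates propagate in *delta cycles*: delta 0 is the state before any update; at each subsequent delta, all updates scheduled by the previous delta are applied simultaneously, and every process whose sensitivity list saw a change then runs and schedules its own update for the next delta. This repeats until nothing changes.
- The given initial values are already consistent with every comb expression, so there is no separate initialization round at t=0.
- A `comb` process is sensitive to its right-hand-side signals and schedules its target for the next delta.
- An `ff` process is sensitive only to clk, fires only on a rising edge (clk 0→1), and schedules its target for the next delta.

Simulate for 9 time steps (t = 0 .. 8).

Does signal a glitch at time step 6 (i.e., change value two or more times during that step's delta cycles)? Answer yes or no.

no

t=0 Δ0: g=0 clk=0 j=0 c=0 f=1 e=0 a=0 b=1 h=1
  Δ1: clk:0→1
  Δ2: j:0→1, e:0→1
  Δ3: a:0→1, h:1→0
  Δ4: g:0→1
  Δ5: f:1→0
  Δ6: h:0→1
  (6Δ to stable)
t=1 Δ0: g=1 clk=1 j=1 c=0 f=0 e=1 a=1 b=1 h=1
  Δ1: clk:1→0
  (1Δ to stable)
t=2 Δ0: g=1 clk=0 j=1 c=0 f=0 e=1 a=1 b=1 h=1
  Δ1: clk:0→1
  Δ2: e:1→0
  Δ3: h:1→0
  (3Δ to stable)
t=3 Δ0: g=1 clk=1 j=1 c=0 f=0 e=0 a=1 b=1 h=0
  Δ1: clk:1→0
  (1Δ to stable)
t=4 Δ0: g=1 clk=0 j=1 c=0 f=0 e=0 a=1 b=1 h=0
  Δ1: clk:0→1
  Δ2: j:1→0
  Δ3: a:1→0
  Δ4: g:1→0
  Δ5: f:0→1
  Δ6: h:0→1
  (6Δ to stable)
t=5 Δ0: g=0 clk=1 j=0 c=0 f=1 e=0 a=0 b=1 h=1
  Δ1: clk:1→0
  (1Δ to stable)
t=6 Δ0: g=0 clk=0 j=0 c=0 f=1 e=0 a=0 b=1 h=1
  Δ1: clk:0→1
  Δ2: j:0→1, e:0→1
  Δ3: a:0→1, h:1→0
  Δ4: g:0→1
  Δ5: f:1→0
  Δ6: h:0→1
  (6Δ to stable)
t=7 Δ0: g=1 clk=1 j=1 c=0 f=0 e=1 a=1 b=1 h=1
  Δ1: clk:1→0
  (1Δ to stable)
t=8 Δ0: g=1 clk=0 j=1 c=0 f=0 e=1 a=1 b=1 h=1
  Δ1: clk:0→1
  Δ2: e:1→0
  Δ3: h:1→0
  (3Δ to stable)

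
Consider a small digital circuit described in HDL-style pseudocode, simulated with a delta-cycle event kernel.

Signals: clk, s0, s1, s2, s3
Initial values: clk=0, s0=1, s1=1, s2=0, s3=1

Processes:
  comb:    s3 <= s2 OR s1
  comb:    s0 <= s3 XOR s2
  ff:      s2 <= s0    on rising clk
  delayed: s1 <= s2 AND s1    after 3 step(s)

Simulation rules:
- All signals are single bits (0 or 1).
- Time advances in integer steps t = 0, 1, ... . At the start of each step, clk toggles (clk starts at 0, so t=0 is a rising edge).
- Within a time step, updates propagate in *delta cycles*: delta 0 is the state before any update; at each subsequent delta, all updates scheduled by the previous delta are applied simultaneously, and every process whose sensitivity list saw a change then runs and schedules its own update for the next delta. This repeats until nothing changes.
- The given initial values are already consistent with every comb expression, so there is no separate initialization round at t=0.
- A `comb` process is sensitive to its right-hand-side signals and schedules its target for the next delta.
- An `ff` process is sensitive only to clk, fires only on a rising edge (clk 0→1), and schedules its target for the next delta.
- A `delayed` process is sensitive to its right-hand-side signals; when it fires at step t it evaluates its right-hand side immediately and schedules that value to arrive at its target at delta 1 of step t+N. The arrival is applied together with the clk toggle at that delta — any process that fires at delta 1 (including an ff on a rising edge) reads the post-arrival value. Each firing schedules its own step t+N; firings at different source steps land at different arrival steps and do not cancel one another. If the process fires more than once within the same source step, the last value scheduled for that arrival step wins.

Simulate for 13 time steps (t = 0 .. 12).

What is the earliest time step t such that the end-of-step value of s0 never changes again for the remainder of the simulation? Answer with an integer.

8

[bits: s1,s0,s2,clk,s3]
t=0: Δ0=11001 Δ1=11011 Δ2=11111 Δ3=10111 | 3Δ
t=1: Δ0=10111 Δ1=10101 | 1Δ
t=2: Δ0=10101 Δ1=10111 Δ2=10011 Δ3=11011 | 3Δ
t=3: Δ0=11011 Δ1=11001 | 1Δ
t=4: Δ0=11001 Δ1=11011 Δ2=11111 Δ3=10111 | 3Δ
t=5: Δ0=10111 Δ1=00101 | 1Δ
t=6: Δ0=00101 Δ1=00111 Δ2=00011 Δ3=01010 Δ4=00010 | 4Δ
t=7: Δ0=00010 Δ1=10000 Δ2=10001 Δ3=11001 | 3Δ
t=8: Δ0=11001 Δ1=01011 Δ2=01110 Δ3=01111 Δ4=00111 | 4Δ
t=9: Δ0=00111 Δ1=00101 | 1Δ
t=10: Δ0=00101 Δ1=00111 Δ2=00011 Δ3=01010 Δ4=00010 | 4Δ
t=11: Δ0=00010 Δ1=00000 | 1Δ
t=12: Δ0=00000 Δ1=00010 | 1Δ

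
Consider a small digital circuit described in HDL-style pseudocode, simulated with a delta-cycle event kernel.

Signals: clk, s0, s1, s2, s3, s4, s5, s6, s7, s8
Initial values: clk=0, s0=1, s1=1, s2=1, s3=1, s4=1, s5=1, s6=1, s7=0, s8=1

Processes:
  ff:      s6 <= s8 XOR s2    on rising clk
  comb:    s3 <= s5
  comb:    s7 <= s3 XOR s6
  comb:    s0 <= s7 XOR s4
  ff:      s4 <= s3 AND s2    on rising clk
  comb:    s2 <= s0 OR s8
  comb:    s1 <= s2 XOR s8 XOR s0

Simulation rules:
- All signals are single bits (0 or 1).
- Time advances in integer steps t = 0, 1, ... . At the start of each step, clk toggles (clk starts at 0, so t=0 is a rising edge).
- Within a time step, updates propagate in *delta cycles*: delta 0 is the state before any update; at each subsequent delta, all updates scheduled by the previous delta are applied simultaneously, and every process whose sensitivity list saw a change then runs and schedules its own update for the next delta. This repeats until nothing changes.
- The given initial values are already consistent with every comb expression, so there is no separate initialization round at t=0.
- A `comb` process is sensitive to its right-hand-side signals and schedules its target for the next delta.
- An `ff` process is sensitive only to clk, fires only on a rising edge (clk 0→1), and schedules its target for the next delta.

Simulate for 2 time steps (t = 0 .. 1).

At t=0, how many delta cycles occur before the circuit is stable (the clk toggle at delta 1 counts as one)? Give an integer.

5

[bits: s1,s4,s3,clk,s5,s7,s8,s6,s2,s0]
t=0: Δ0=1110101111 Δ1=1111101111 Δ2=1111101011 Δ3=1111111011 Δ4=1111111010 Δ5=0111111010 | 5Δ
t=1: Δ0=0111111010 Δ1=0110111010 | 1Δ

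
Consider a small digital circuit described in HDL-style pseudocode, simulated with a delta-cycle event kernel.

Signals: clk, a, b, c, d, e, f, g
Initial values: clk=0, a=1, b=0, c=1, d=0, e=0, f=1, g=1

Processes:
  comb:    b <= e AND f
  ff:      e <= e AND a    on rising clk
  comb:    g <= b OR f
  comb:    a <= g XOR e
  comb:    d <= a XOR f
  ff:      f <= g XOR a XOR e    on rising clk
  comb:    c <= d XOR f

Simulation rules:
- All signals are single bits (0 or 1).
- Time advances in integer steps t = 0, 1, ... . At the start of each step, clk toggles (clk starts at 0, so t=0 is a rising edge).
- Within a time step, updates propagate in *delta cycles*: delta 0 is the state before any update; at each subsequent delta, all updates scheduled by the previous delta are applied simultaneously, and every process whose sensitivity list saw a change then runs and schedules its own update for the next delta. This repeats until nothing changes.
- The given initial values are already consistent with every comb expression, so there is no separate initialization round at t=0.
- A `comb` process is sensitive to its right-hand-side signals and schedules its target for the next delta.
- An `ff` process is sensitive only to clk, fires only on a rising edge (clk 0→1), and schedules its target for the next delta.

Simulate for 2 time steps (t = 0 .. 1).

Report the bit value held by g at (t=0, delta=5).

t=0 Δ0: c=1 g=1 b=0 f=1 a=1 d=0 e=0 clk=0
  Δ1: clk:0→1
  Δ2: f:1→0
  Δ3: c:1→0, g:1→0, d:0→1
  Δ4: c:0→1, a:1→0
  Δ5: d:1→0
  Δ6: c:1→0
  (6Δ to stable)
t=1 Δ0: c=0 g=0 b=0 f=0 a=0 d=0 e=0 clk=1
  Δ1: clk:1→0
  (1Δ to stable)

0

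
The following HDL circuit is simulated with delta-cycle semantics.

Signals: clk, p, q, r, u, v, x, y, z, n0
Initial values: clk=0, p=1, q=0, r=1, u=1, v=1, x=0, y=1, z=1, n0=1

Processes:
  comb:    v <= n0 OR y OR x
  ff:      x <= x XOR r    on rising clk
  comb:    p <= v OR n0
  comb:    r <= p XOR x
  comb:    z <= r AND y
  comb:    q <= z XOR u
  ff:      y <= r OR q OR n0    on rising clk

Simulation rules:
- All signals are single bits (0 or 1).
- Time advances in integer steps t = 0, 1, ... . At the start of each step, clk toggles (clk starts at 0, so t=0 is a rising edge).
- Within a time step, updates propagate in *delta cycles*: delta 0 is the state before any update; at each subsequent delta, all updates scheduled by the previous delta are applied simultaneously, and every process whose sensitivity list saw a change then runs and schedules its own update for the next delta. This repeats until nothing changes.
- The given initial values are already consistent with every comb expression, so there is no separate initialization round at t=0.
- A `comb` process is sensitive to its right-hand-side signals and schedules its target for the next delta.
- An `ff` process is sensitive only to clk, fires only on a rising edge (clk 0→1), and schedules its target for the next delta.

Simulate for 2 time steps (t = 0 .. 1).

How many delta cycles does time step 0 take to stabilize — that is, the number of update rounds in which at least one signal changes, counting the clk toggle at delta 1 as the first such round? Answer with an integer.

[bits: p,clk,v,z,q,r,y,u,n0,x]
t=0: Δ0=1011011110 Δ1=1111011110 Δ2=1111011111 Δ3=1111001111 Δ4=1110001111 Δ5=1110101111 | 5Δ
t=1: Δ0=1110101111 Δ1=1010101111 | 1Δ

5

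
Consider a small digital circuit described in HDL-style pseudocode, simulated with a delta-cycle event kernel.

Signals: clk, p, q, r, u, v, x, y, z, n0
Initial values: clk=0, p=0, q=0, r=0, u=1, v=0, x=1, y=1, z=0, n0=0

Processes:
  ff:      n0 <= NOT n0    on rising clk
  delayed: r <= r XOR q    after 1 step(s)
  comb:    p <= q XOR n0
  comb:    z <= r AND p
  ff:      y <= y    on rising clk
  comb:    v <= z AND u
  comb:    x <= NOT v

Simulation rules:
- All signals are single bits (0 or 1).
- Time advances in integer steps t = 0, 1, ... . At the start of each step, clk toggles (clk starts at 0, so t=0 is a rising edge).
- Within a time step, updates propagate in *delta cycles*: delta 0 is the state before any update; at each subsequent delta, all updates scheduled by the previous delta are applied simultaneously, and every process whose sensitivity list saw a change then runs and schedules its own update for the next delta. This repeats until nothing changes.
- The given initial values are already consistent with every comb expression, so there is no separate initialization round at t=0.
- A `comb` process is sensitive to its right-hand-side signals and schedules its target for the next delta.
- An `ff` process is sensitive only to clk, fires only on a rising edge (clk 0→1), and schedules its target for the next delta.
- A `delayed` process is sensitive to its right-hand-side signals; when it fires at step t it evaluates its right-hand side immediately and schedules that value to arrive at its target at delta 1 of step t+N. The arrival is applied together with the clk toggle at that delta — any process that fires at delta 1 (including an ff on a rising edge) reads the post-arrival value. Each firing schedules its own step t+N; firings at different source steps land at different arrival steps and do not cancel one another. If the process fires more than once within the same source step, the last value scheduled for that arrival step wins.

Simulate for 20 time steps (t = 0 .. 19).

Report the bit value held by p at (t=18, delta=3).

0

t0.Δ0 r=0 q=0 x=1 u=1 n0=0 p=0 y=1 v=0 clk=0 z=0
t0.Δ1 r=0 q=0 x=1 u=1 n0=0 p=0 y=1 v=0 clk=1 z=0
t0.Δ2 r=0 q=0 x=1 u=1 n0=1 p=0 y=1 v=0 clk=1 z=0
t0.Δ3 r=0 q=0 x=1 u=1 n0=1 p=1 y=1 v=0 clk=1 z=0
t1.Δ0 r=0 q=0 x=1 u=1 n0=1 p=1 y=1 v=0 clk=1 z=0
t1.Δ1 r=0 q=0 x=1 u=1 n0=1 p=1 y=1 v=0 clk=0 z=0
t2.Δ0 r=0 q=0 x=1 u=1 n0=1 p=1 y=1 v=0 clk=0 z=0
t2.Δ1 r=0 q=0 x=1 u=1 n0=1 p=1 y=1 v=0 clk=1 z=0
t2.Δ2 r=0 q=0 x=1 u=1 n0=0 p=1 y=1 v=0 clk=1 z=0
t2.Δ3 r=0 q=0 x=1 u=1 n0=0 p=0 y=1 v=0 clk=1 z=0
t3.Δ0 r=0 q=0 x=1 u=1 n0=0 p=0 y=1 v=0 clk=1 z=0
t3.Δ1 r=0 q=0 x=1 u=1 n0=0 p=0 y=1 v=0 clk=0 z=0
t4.Δ0 r=0 q=0 x=1 u=1 n0=0 p=0 y=1 v=0 clk=0 z=0
t4.Δ1 r=0 q=0 x=1 u=1 n0=0 p=0 y=1 v=0 clk=1 z=0
t4.Δ2 r=0 q=0 x=1 u=1 n0=1 p=0 y=1 v=0 clk=1 z=0
t4.Δ3 r=0 q=0 x=1 u=1 n0=1 p=1 y=1 v=0 clk=1 z=0
t5.Δ0 r=0 q=0 x=1 u=1 n0=1 p=1 y=1 v=0 clk=1 z=0
t5.Δ1 r=0 q=0 x=1 u=1 n0=1 p=1 y=1 v=0 clk=0 z=0
t6.Δ0 r=0 q=0 x=1 u=1 n0=1 p=1 y=1 v=0 clk=0 z=0
t6.Δ1 r=0 q=0 x=1 u=1 n0=1 p=1 y=1 v=0 clk=1 z=0
t6.Δ2 r=0 q=0 x=1 u=1 n0=0 p=1 y=1 v=0 clk=1 z=0
t6.Δ3 r=0 q=0 x=1 u=1 n0=0 p=0 y=1 v=0 clk=1 z=0
t7.Δ0 r=0 q=0 x=1 u=1 n0=0 p=0 y=1 v=0 clk=1 z=0
t7.Δ1 r=0 q=0 x=1 u=1 n0=0 p=0 y=1 v=0 clk=0 z=0
t8.Δ0 r=0 q=0 x=1 u=1 n0=0 p=0 y=1 v=0 clk=0 z=0
t8.Δ1 r=0 q=0 x=1 u=1 n0=0 p=0 y=1 v=0 clk=1 z=0
t8.Δ2 r=0 q=0 x=1 u=1 n0=1 p=0 y=1 v=0 clk=1 z=0
t8.Δ3 r=0 q=0 x=1 u=1 n0=1 p=1 y=1 v=0 clk=1 z=0
t9.Δ0 r=0 q=0 x=1 u=1 n0=1 p=1 y=1 v=0 clk=1 z=0
t9.Δ1 r=0 q=0 x=1 u=1 n0=1 p=1 y=1 v=0 clk=0 z=0
t10.Δ0 r=0 q=0 x=1 u=1 n0=1 p=1 y=1 v=0 clk=0 z=0
t10.Δ1 r=0 q=0 x=1 u=1 n0=1 p=1 y=1 v=0 clk=1 z=0
t10.Δ2 r=0 q=0 x=1 u=1 n0=0 p=1 y=1 v=0 clk=1 z=0
t10.Δ3 r=0 q=0 x=1 u=1 n0=0 p=0 y=1 v=0 clk=1 z=0
t11.Δ0 r=0 q=0 x=1 u=1 n0=0 p=0 y=1 v=0 clk=1 z=0
t11.Δ1 r=0 q=0 x=1 u=1 n0=0 p=0 y=1 v=0 clk=0 z=0
t12.Δ0 r=0 q=0 x=1 u=1 n0=0 p=0 y=1 v=0 clk=0 z=0
t12.Δ1 r=0 q=0 x=1 u=1 n0=0 p=0 y=1 v=0 clk=1 z=0
t12.Δ2 r=0 q=0 x=1 u=1 n0=1 p=0 y=1 v=0 clk=1 z=0
t12.Δ3 r=0 q=0 x=1 u=1 n0=1 p=1 y=1 v=0 clk=1 z=0
t13.Δ0 r=0 q=0 x=1 u=1 n0=1 p=1 y=1 v=0 clk=1 z=0
t13.Δ1 r=0 q=0 x=1 u=1 n0=1 p=1 y=1 v=0 clk=0 z=0
t14.Δ0 r=0 q=0 x=1 u=1 n0=1 p=1 y=1 v=0 clk=0 z=0
t14.Δ1 r=0 q=0 x=1 u=1 n0=1 p=1 y=1 v=0 clk=1 z=0
t14.Δ2 r=0 q=0 x=1 u=1 n0=0 p=1 y=1 v=0 clk=1 z=0
t14.Δ3 r=0 q=0 x=1 u=1 n0=0 p=0 y=1 v=0 clk=1 z=0
t15.Δ0 r=0 q=0 x=1 u=1 n0=0 p=0 y=1 v=0 clk=1 z=0
t15.Δ1 r=0 q=0 x=1 u=1 n0=0 p=0 y=1 v=0 clk=0 z=0
t16.Δ0 r=0 q=0 x=1 u=1 n0=0 p=0 y=1 v=0 clk=0 z=0
t16.Δ1 r=0 q=0 x=1 u=1 n0=0 p=0 y=1 v=0 clk=1 z=0
t16.Δ2 r=0 q=0 x=1 u=1 n0=1 p=0 y=1 v=0 clk=1 z=0
t16.Δ3 r=0 q=0 x=1 u=1 n0=1 p=1 y=1 v=0 clk=1 z=0
t17.Δ0 r=0 q=0 x=1 u=1 n0=1 p=1 y=1 v=0 clk=1 z=0
t17.Δ1 r=0 q=0 x=1 u=1 n0=1 p=1 y=1 v=0 clk=0 z=0
t18.Δ0 r=0 q=0 x=1 u=1 n0=1 p=1 y=1 v=0 clk=0 z=0
t18.Δ1 r=0 q=0 x=1 u=1 n0=1 p=1 y=1 v=0 clk=1 z=0
t18.Δ2 r=0 q=0 x=1 u=1 n0=0 p=1 y=1 v=0 clk=1 z=0
t18.Δ3 r=0 q=0 x=1 u=1 n0=0 p=0 y=1 v=0 clk=1 z=0
t19.Δ0 r=0 q=0 x=1 u=1 n0=0 p=0 y=1 v=0 clk=1 z=0
t19.Δ1 r=0 q=0 x=1 u=1 n0=0 p=0 y=1 v=0 clk=0 z=0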